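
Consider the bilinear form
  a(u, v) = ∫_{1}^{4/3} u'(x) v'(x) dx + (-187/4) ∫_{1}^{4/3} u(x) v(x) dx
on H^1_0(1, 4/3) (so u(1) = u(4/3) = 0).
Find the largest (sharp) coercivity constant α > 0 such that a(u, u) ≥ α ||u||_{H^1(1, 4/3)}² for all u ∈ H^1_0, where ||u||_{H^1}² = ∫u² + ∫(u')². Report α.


α = (-187 + 36*π^2)/(4*(1 + 9*π^2))

Coercivity of a(·,·) on H^1_0(1, 4/3) means a(u, u) ≥ α ||u||_{H^1}² for every u ∈ H^1_0.
The interval has length L = 1/3, and Poincaré/coercivity depend only on L. Here a(u, u) = ∫(u')² + (-187/4)·∫u².
Here c = -187/4 < 0 with |c| < (π/L)² = 9*π^2, so coercivity still holds. The condition a(u,u) ≥ α||u||_{H^1}² reads (1−α)∫(u')² ≥ (α−c)∫u². Any admissible α is ≤ 1 (rapidly oscillating u have ∫u²/∫(u')² → 0), and α = 1 would force 0 ≥ (1−c)∫u², impossible since c < 1; so 1−α > 0. By the sharp Poincaré inequality on H^1_0 of an interval of length L, ∫(u')² ≥ (π/L)²∫u² with equality for the first sine mode sin(π(x−x₀)/L) (x₀ the left endpoint), so the inequality holds for all u iff (1−α)(π/L)² ≥ α − c, i.e. α ≤ ((π/L)² + c)/((π/L)² + 1) = (1 + c(L/π)²)/(1 + (L/π)²). (Direct route, valid since c ≤ 0: Poincaré gives c∫u² ≥ c(L/π)²∫(u')², so a(u,u) ≥ (1 + c(L/π)²)∫(u')², while ||u||_{H^1}² ≤ (1 + (L/π)²)∫(u')²; dividing yields the same α.) With (π/L)² = 9*π^2 and c = -187/4, the largest admissible constant is α = ((π/L)² + c)/((π/L)² + 1).
Simplifying, α = (-187 + 36*π^2)/(4*(1 + 9*π^2)).


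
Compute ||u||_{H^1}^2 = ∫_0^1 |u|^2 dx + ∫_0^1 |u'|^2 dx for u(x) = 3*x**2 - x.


||u||_{H^1}^2 = 229/30

The H^1 norm (squared) on an interval (0, L) is
  ||u||_{H^1}^2 = ∫_0^L u(x)^2 dx + ∫_0^L u'(x)^2 dx.
Compute u'(x) = 6*x - 1.
Then u(x)^2 = 9*x**4 - 6*x**3 + x**2 and u'(x)^2 = 36*x**2 - 12*x + 1.
Integrate each monomial from 0 to 1 using ∫_0^1 c·x^n dx = c·1^(n+1)/(n+1):
  ∫_0^1 u(x)^2 dx = ∫_0^1 (9*x^4 - 6*x^3 + x^2) dx. Term by term:
    ∫_0^1 9*x^4 dx = 9/5;  ∫_0^1 -6*x^3 dx = -3/2;  ∫_0^1 x^2 dx = 1/3.
  Sum: 9/5 − 3/2 + 1/3 = 19/30.
  ∫_0^1 u'(x)^2 dx = ∫_0^1 (36*x^2 - 12*x + 1) dx. Term by term:
    ∫_0^1 36*x^2 dx = 12;  ∫_0^1 -12*x dx = -6;  ∫_0^1 1 dx = 1.
  Sum: 12 − 6 + 1 = 7.
Adding: ||u||_{H^1}^2 = 19/30 + 7 = 229/30.


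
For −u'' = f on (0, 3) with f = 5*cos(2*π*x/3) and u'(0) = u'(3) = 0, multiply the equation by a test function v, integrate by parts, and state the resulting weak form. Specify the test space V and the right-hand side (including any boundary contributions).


V = H^1(0, 3) (no boundary constraint on v; u is determined up to an additive constant); weak form: ∫_0^3 u'v' dx = ∫_0^3 (5*cos(2*π*x/3)) v dx for all v ∈ V.

Multiply both sides by a test function v and integrate from 0 to 3:
  ∫_0^3 −u''(x) v(x) dx = ∫_0^3 f(x) v(x) dx.
Integrate the LHS by parts once:
  ∫_0^3 −u'' v dx = −[u'(x) v(x)]_0^3 + ∫_0^3 u'(x) v'(x) dx.
Thus ∫_0^3 u'(x) v'(x) dx = ∫_0^3 f(x) v(x) dx + [u'(x) v(x)]_0^3.
Choose V so that boundary terms are either known or forced to vanish.
u has homogeneous Neumann: u'(0) = u'(3) = 0. So [u' v]_0^3 = 0·v(3) − 0·v(0) = 0 for any v; take V = H^1(0, 3).
Weak formulation: find u (satisfying any essential BC) such that ∫_0^3 u'(x) v'(x) dx = ∫_0^3 f v dx for all v ∈ V (homogeneous Neumann, so boundary terms vanish).
Substituting f(x) = 5*cos(2*π*x/3), the right-hand side is ∫_0^3 (5*cos(2*π*x/3)) v dx.
Compatibility check (pure Neumann): taking v ≡ 1 ∈ V gives 0 = ∫_0^3 f dx + (0) − (0), i.e. ∫_0^3 f dx must equal u'(0) − u'(3) = 0. Indeed ∫_0^3 (5*cos(2*π*x/3)) dx = 0, so the data are compatible. The solution is then unique only up to an additive constant (fix it e.g. by requiring ∫_0^3 u dx = 0).


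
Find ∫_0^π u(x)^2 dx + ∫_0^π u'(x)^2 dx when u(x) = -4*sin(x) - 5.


||u||_{H^1(0,π)}^2 = 80 + 41*π

u'(x) = -4*cos(x).
Expand u² and (u')² and integrate term by term on (0, π), using: for integers n ≥ 1, ∫_0^π sin²(nx) dx = ∫_0^π cos²(nx) dx = π/2; for n ≠ n', ∫_0^π sin(nx)sin(n'x) dx = ∫_0^π cos(nx)cos(n'x) dx = 0; and by product-to-sum, ∫_0^π sin(nx)cos(n'x) dx = ½∫_0^π [sin((n+n')x) + sin((n−n')x)] dx, which is 0 when n+n' is even and 2n/(n²−n'²) when n+n' is odd (it need not vanish on (0, π)). For the constant mode: ∫_0^π 1 dx = π, ∫_0^π cos(nx) dx = 0, ∫_0^π sin(nx) dx = (1−(−1)^n)/n.
  u² squared terms: (-5)²·∫1 dx = 25·π = 25*π;  (-4)²·∫sin(x)² dx = 16·π/2 = 8*π.
  u² cross terms: 2·(-5)·(-4)·∫1·sin(x) dx = 40·(2) = 80.
  So ∫_0^π u² dx = 25*π + 8*π + 80 = 80 + 33*π.
  (u')² squared terms: (-4)²·∫cos(x)² dx = 16·π/2 = 8*π.
  So ∫_0^π (u')² dx = 8*π.
||u||_{H^1}^2 = (80 + 33*π) + (8*π) = 80 + 41*π.


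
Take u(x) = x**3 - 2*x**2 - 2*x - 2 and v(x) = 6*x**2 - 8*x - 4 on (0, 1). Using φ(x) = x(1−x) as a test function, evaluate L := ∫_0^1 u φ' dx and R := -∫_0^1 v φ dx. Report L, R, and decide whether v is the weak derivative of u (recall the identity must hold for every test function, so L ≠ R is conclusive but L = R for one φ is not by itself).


LHS = 31/60, RHS = 31/30. No, v is not the weak derivative of u.

u(x) = x**3 - 2*x**2 - 2*x - 2, classical derivative u'(x) = 3*x**2 - 4*x - 2.
φ(x) = x(1−x), so φ'(x) = 1 - 2*x.
Note φ(0) = φ(1) = 0, so the boundary term u·φ vanishes.
LHS = ∫_0^1 u(x) φ'(x) dx = ∫_0^1 (-2*x^4 + 5*x^3 + 2*x^2 + 2*x - 2) dx. Term by term:
  ∫_0^1 -2*x^4 dx = -2/5;  ∫_0^1 5*x^3 dx = 5/4;  ∫_0^1 2*x^2 dx = 2/3;
  ∫_0^1 2*x dx = 1;  ∫_0^1 -2 dx = -2.
Sum: -2/5 + 5/4 + 2/3 + 1 − 2 = 31/60.
So LHS = 31/60.
∫_0^1 v(x) φ(x) dx = ∫_0^1 (-6*x^4 + 14*x^3 - 4*x^2 - 4*x) dx. Term by term:
  ∫_0^1 -6*x^4 dx = -6/5;  ∫_0^1 14*x^3 dx = 7/2;  ∫_0^1 -4*x^2 dx = -4/3;
  ∫_0^1 -4*x dx = -2.
Sum: -6/5 + 7/2 − 4/3 − 2 = -31/30.
So RHS = -∫_0^1 v(x) φ(x) dx = 31/30.
LHS − RHS = -31/60 ≠ 0, so the identity fails.
(For a valid weak derivative the identity must hold for EVERY test function, in particular this one. The failure shows v is NOT the weak derivative of u.)
Correct weak derivative would be u'(x) = 3*x**2 - 4*x - 2.


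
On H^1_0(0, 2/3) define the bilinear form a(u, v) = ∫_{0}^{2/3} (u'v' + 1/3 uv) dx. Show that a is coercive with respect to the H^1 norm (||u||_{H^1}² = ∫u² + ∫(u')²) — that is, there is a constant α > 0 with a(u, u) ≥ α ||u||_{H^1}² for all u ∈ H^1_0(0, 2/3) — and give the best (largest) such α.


α = (4 + 27*π^2)/(3*(4 + 9*π^2))

Coercivity of a(·,·) on H^1_0(0, 2/3) means a(u, u) ≥ α ||u||_{H^1}² for every u ∈ H^1_0.
The interval has length L = 2/3, and Poincaré/coercivity depend only on L. Here a(u, u) = ∫(u')² + (1/3)·∫u².
Here 0 < c = 1/3 < 1. The condition a(u,u) ≥ α||u||_{H^1}² reads (1−α)∫(u')² ≥ (α−c)∫u². Any admissible α is ≤ 1 (rapidly oscillating u have ∫u²/∫(u')² → 0), and α = 1 would force 0 ≥ (1−c)∫u², impossible since c < 1; so 1−α > 0. By the sharp Poincaré inequality on H^1_0 of an interval of length L, ∫(u')² ≥ (π/L)²∫u² with equality for the first sine mode sin(π(x−x₀)/L) (x₀ the left endpoint), so the inequality holds for all u iff (1−α)(π/L)² ≥ α − c, i.e. α ≤ ((π/L)² + c)/((π/L)² + 1) = (1 + c(L/π)²)/(1 + (L/π)²). With (π/L)² = 9*π^2/4 and c = 1/3, the largest admissible constant is α = ((π/L)² + c)/((π/L)² + 1).
Simplifying, α = (4 + 27*π^2)/(3*(4 + 9*π^2)).


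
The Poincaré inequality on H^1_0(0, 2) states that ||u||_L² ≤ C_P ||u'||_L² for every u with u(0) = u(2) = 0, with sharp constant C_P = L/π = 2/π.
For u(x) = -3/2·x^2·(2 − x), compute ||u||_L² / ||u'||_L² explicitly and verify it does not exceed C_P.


||u||_L² / ||u'||_L² = sqrt(14)/7 < C_P = 2/π.

u(x) = -3/2·x^2·(2 − x), so u'(x) = 3*x*(3*x - 4)/2.
u(x) = -3/2·x^2·(2 − x) vanishes at x = 0 and x = 2, so u ∈ H^1_0(0, 2). Differentiate via the product rule and integrate the resulting polynomials term by term.
  ∫_0^2 u² dx = ∫_0^2 (9*x^6/4 - 9*x^5 + 9*x^4) dx. Term by term:
    ∫_0^2 9*x^6/4 dx = 288/7;  ∫_0^2 -9*x^5 dx = -96;  ∫_0^2 9*x^4 dx = 288/5.
  Sum: 288/7 − 96 + 288/5 = 96/35.
  ∫_0^2 (u')² dx = ∫_0^2 (81*x^4/4 - 54*x^3 + 36*x^2) dx. Term by term:
    ∫_0^2 81*x^4/4 dx = 648/5;  ∫_0^2 -54*x^3 dx = -216;  ∫_0^2 36*x^2 dx = 96.
  Sum: 648/5 − 216 + 96 = 48/5.
∫_0^2 u² dx = 96/35, so ||u||_L² = 4*sqrt(210)/35.
∫_0^2 (u')² dx = 48/5, so ||u'||_L² = 4*sqrt(15)/5.
Ratio ||u||_L² / ||u'||_L² = sqrt(14)/7.
Sharp Poincaré constant on H^1_0(0, 2) is C_P = L/π = 2/π, achieved by sin(π/2·x).
A polynomial bump cannot attain the sharp Poincaré constant (only the first sine eigenfunction does), so the ratio is strictly less than C_P, consistent with ||u||_L² ≤ C_P ||u'||_L².


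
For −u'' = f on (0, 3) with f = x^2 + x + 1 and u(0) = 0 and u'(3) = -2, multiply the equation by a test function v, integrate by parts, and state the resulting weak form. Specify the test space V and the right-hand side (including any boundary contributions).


V = {v ∈ H^1(0, 3) : v(0) = 0} (test functions vanish at x = 0 where u is specified); weak form: ∫_0^3 u'v' dx = ∫_0^3 (x^2 + x + 1) v dx − 2·v(3) for all v ∈ V.

Multiply both sides by a test function v and integrate from 0 to 3:
  ∫_0^3 −u''(x) v(x) dx = ∫_0^3 f(x) v(x) dx.
Integrate the LHS by parts once:
  ∫_0^3 −u'' v dx = −[u'(x) v(x)]_0^3 + ∫_0^3 u'(x) v'(x) dx.
Thus ∫_0^3 u'(x) v'(x) dx = ∫_0^3 f(x) v(x) dx + [u'(x) v(x)]_0^3.
Choose V so that boundary terms are either known or forced to vanish.
Mixed BC: u(0) = 0 (Dirichlet) and u'(3) = -2 (Neumann). Define V = {v ∈ H^1(0, 3) : v(0) = 0}. Then [u' v]_0^3 = u'(3)·v(3) − u'(0)·0 = − 2·v(3).
Weak formulation: find u (satisfying any essential BC) such that ∫_0^3 u'(x) v'(x) dx = ∫_0^3 f v dx − 2·v(3) for all v ∈ V (Dirichlet at 0 absorbed into V; Neumann datum at x = 3 contributes the boundary term).
Substituting f(x) = x^2 + x + 1, the right-hand side is ∫_0^3 (x^2 + x + 1) v dx − 2·v(3).


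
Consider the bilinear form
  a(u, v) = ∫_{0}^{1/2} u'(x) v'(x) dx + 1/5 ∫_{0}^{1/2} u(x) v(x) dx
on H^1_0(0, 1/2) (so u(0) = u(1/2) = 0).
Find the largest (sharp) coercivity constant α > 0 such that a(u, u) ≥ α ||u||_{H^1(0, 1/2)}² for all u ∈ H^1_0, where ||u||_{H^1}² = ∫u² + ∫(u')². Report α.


α = (1 + 20*π^2)/(5*(1 + 4*π^2))

Coercivity of a(·,·) on H^1_0(0, 1/2) means a(u, u) ≥ α ||u||_{H^1}² for every u ∈ H^1_0.
The interval has length L = 1/2, and Poincaré/coercivity depend only on L. Here a(u, u) = ∫(u')² + (1/5)·∫u².
Here 0 < c = 1/5 < 1. The condition a(u,u) ≥ α||u||_{H^1}² reads (1−α)∫(u')² ≥ (α−c)∫u². Any admissible α is ≤ 1 (rapidly oscillating u have ∫u²/∫(u')² → 0), and α = 1 would force 0 ≥ (1−c)∫u², impossible since c < 1; so 1−α > 0. By the sharp Poincaré inequality on H^1_0 of an interval of length L, ∫(u')² ≥ (π/L)²∫u² with equality for the first sine mode sin(π(x−x₀)/L) (x₀ the left endpoint), so the inequality holds for all u iff (1−α)(π/L)² ≥ α − c, i.e. α ≤ ((π/L)² + c)/((π/L)² + 1) = (1 + c(L/π)²)/(1 + (L/π)²). With (π/L)² = 4*π^2 and c = 1/5, the largest admissible constant is α = ((π/L)² + c)/((π/L)² + 1).
Simplifying, α = (1 + 20*π^2)/(5*(1 + 4*π^2)).


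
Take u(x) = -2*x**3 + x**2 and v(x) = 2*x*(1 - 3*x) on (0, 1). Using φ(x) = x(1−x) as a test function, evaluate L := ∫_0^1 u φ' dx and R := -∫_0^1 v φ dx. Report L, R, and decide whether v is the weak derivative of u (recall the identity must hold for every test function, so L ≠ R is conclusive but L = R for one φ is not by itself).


LHS = 2/15, RHS = 2/15. Yes, v = u' weakly.

u(x) = -2*x**3 + x**2, classical derivative u'(x) = -6*x**2 + 2*x.
φ(x) = x(1−x), so φ'(x) = 1 - 2*x.
Note φ(0) = φ(1) = 0, so the boundary term u·φ vanishes.
LHS = ∫_0^1 u(x) φ'(x) dx = ∫_0^1 (4*x^4 - 4*x^3 + x^2) dx. Term by term:
  ∫_0^1 4*x^4 dx = 4/5;  ∫_0^1 -4*x^3 dx = -1;  ∫_0^1 x^2 dx = 1/3.
Sum: 4/5 − 1 + 1/3 = 2/15.
So LHS = 2/15.
∫_0^1 v(x) φ(x) dx = ∫_0^1 (6*x^4 - 8*x^3 + 2*x^2) dx. Term by term:
  ∫_0^1 6*x^4 dx = 6/5;  ∫_0^1 -8*x^3 dx = -2;  ∫_0^1 2*x^2 dx = 2/3.
Sum: 6/5 − 2 + 2/3 = -2/15.
So RHS = -∫_0^1 v(x) φ(x) dx = 2/15.
LHS = RHS, so the identity holds for this test φ.
Moreover u is smooth here and v(x) = u'(x) = -6*x**2 + 2*x pointwise, so the identity holds for every test function. Hence v is the weak derivative of u.


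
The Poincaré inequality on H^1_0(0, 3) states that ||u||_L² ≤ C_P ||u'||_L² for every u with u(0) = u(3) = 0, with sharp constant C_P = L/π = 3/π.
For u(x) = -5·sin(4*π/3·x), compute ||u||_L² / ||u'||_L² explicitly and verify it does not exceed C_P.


||u||_L² / ||u'||_L² = 3/(4*π) < C_P = 3/π.

u(x) = -5·sin(4*π/3·x), so u'(x) = -20*π*cos(4*π*x/3)/3.
Writing u(x) = A·sin(kπx/L) with A = -5 and k = 4, use ∫_0^L sin²(kπx/L) dx = L/2 and ∫_0^L cos²(kπx/L) dx = L/2.
u² = 25·sin²(4*π/3·x) and (u')² = 400*π^2/9·cos²(4*π/3·x), and each of sin², cos² integrates to L/2 = 3/2 over (0, 3).
∫_0^3 u² dx = 75/2, so ||u||_L² = 5*sqrt(6)/2.
∫_0^3 (u')² dx = 200*π^2/3, so ||u'||_L² = 10*sqrt(6)*π/3.
Ratio ||u||_L² / ||u'||_L² = 3/(4*π).
Sharp Poincaré constant on H^1_0(0, 3) is C_P = L/π = 3/π, achieved by sin(π/3·x).
This is the k = 4 harmonic; the ratio L/(kπ) is strictly less than C_P = L/π, consistent with the sharp inequality ||u||_L² ≤ C_P ||u'||_L².


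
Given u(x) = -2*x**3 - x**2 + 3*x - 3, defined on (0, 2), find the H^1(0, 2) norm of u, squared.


||u||_{H^1}^2 = 6856/21

The H^1 norm (squared) on an interval (0, L) is
  ||u||_{H^1}^2 = ∫_0^L u(x)^2 dx + ∫_0^L u'(x)^2 dx.
Compute u'(x) = -6*x**2 - 2*x + 3.
Then u(x)^2 = 4*x**6 + 4*x**5 - 11*x**4 + 6*x**3 + 15*x**2 - 18*x + 9 and u'(x)^2 = 36*x**4 + 24*x**3 - 32*x**2 - 12*x + 9.
Integrate each monomial from 0 to 2 using ∫_0^2 c·x^n dx = c·2^(n+1)/(n+1):
  ∫_0^2 u(x)^2 dx = ∫_0^2 (4*x^6 + 4*x^5 - 11*x^4 + 6*x^3 + 15*x^2 - 18*x + 9) dx. Term by term:
    ∫_0^2 4*x^6 dx = 512/7;  ∫_0^2 4*x^5 dx = 128/3;  ∫_0^2 -11*x^4 dx = -352/5;
    ∫_0^2 6*x^3 dx = 24;  ∫_0^2 15*x^2 dx = 40;  ∫_0^2 -18*x dx = -36;
    ∫_0^2 9 dx = 18.
  Sum: 512/7 + 128/3 − 352/5 + 24 + 40 − 36 + 18 = 9598/105.
  ∫_0^2 u'(x)^2 dx = ∫_0^2 (36*x^4 + 24*x^3 - 32*x^2 - 12*x + 9) dx. Term by term:
    ∫_0^2 36*x^4 dx = 1152/5;  ∫_0^2 24*x^3 dx = 96;  ∫_0^2 -32*x^2 dx = -256/3;
    ∫_0^2 -12*x dx = -24;  ∫_0^2 9 dx = 18.
  Sum: 1152/5 + 96 − 256/3 − 24 + 18 = 3526/15.
Adding: ||u||_{H^1}^2 = 9598/105 + 3526/15 = 6856/21.


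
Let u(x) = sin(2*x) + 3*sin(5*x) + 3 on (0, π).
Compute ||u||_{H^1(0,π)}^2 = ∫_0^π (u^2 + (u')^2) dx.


||u||_{H^1(0,π)}^2 = 36/5 + 257*π/2

u'(x) = 2*cos(2*x) + 15*cos(5*x).
Expand u² and (u')² and integrate term by term on (0, π), using: for integers n ≥ 1, ∫_0^π sin²(nx) dx = ∫_0^π cos²(nx) dx = π/2; for n ≠ n', ∫_0^π sin(nx)sin(n'x) dx = ∫_0^π cos(nx)cos(n'x) dx = 0; and by product-to-sum, ∫_0^π sin(nx)cos(n'x) dx = ½∫_0^π [sin((n+n')x) + sin((n−n')x)] dx, which is 0 when n+n' is even and 2n/(n²−n'²) when n+n' is odd (it need not vanish on (0, π)). For the constant mode: ∫_0^π 1 dx = π, ∫_0^π cos(nx) dx = 0, ∫_0^π sin(nx) dx = (1−(−1)^n)/n.
  u² squared terms: (3)²·∫1 dx = 9·π = 9*π;  (3)²·∫sin(5x)² dx = 9·π/2 = 9*π/2;  (1)²·∫sin(2x)² dx = 1·π/2 = π/2.
  u² cross terms: 2·(3)·(3)·∫1·sin(5x) dx = 18·(2/5) = 36/5;  2·(3)·(1)·∫1·sin(2x) dx = 6·(0) = 0;  2·(3)·(1)·∫sin(5x)·sin(2x) dx = 6·(0) = 0.
  So ∫_0^π u² dx = 9*π + 9*π/2 + π/2 + 36/5 + 0 + 0 = 36/5 + 14*π.
  (u')² squared terms: (2)²·∫cos(2x)² dx = 4·π/2 = 2*π;  (15)²·∫cos(5x)² dx = 225·π/2 = 225*π/2.
  (u')² cross terms: 2·(2)·(15)·∫cos(2x)·cos(5x) dx = 60·(0) = 0.
  So ∫_0^π (u')² dx = 2*π + 225*π/2 + 0 = 229*π/2.
||u||_{H^1}^2 = (36/5 + 14*π) + (229*π/2) = 36/5 + 257*π/2.


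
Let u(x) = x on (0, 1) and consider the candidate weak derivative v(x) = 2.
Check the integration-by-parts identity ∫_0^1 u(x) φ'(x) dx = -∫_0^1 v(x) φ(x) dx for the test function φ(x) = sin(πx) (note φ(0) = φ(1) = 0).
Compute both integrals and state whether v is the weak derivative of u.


LHS = -2/π, RHS = -4/π. No, v is not the weak derivative of u.

u(x) = x, classical derivative u'(x) = 1.
φ(x) = sin(πx), so φ'(x) = π*cos(π*x).
Note φ(0) = φ(1) = 0, so the boundary term u·φ vanishes.
LHS = ∫_0^1 u(x) φ'(x) dx = ∫_0^1 (π*x*cos(π*x)) dx. Term by term:
  ∫_0^1 π*x*cos(π*x) dx = -2/π.
So LHS = -2/π.
∫_0^1 v(x) φ(x) dx = ∫_0^1 (2*sin(π*x)) dx. Term by term:
  ∫_0^1 2*sin(π*x) dx = 4/π.
So RHS = -∫_0^1 v(x) φ(x) dx = -4/π.
LHS − RHS = 2/π ≠ 0, so the identity fails.
(For a valid weak derivative the identity must hold for EVERY test function, in particular this one. The failure shows v is NOT the weak derivative of u.)
Correct weak derivative would be u'(x) = 1.


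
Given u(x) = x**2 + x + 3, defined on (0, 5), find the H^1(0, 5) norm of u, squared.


||u||_{H^1}^2 = 9425/6

The H^1 norm (squared) on an interval (0, L) is
  ||u||_{H^1}^2 = ∫_0^L u(x)^2 dx + ∫_0^L u'(x)^2 dx.
Compute u'(x) = 2*x + 1.
Then u(x)^2 = x**4 + 2*x**3 + 7*x**2 + 6*x + 9 and u'(x)^2 = 4*x**2 + 4*x + 1.
Integrate each monomial from 0 to 5 using ∫_0^5 c·x^n dx = c·5^(n+1)/(n+1):
  ∫_0^5 u(x)^2 dx = ∫_0^5 (x^4 + 2*x^3 + 7*x^2 + 6*x + 9) dx. Term by term:
    ∫_0^5 x^4 dx = 625;  ∫_0^5 2*x^3 dx = 625/2;  ∫_0^5 7*x^2 dx = 875/3;
    ∫_0^5 6*x dx = 75;  ∫_0^5 9 dx = 45.
  Sum: 625 + 625/2 + 875/3 + 75 + 45 = 8095/6.
  ∫_0^5 u'(x)^2 dx = ∫_0^5 (4*x^2 + 4*x + 1) dx. Term by term:
    ∫_0^5 4*x^2 dx = 500/3;  ∫_0^5 4*x dx = 50;  ∫_0^5 1 dx = 5.
  Sum: 500/3 + 50 + 5 = 665/3.
Adding: ||u||_{H^1}^2 = 8095/6 + 665/3 = 9425/6.


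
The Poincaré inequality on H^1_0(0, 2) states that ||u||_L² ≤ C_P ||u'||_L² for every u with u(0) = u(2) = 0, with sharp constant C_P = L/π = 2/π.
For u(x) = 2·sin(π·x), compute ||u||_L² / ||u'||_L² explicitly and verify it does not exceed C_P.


||u||_L² / ||u'||_L² = 1/π < C_P = 2/π.

u(x) = 2·sin(π·x), so u'(x) = 2*π*cos(π*x).
Writing u(x) = A·sin(kπx/L) with A = 2 and k = 2, use ∫_0^L sin²(kπx/L) dx = L/2 and ∫_0^L cos²(kπx/L) dx = L/2.
u² = 4·sin²(π·x) and (u')² = 4*π^2·cos²(π·x), and each of sin², cos² integrates to L/2 = 1 over (0, 2).
∫_0^2 u² dx = 4, so ||u||_L² = 2.
∫_0^2 (u')² dx = 4*π^2, so ||u'||_L² = 2*π.
Ratio ||u||_L² / ||u'||_L² = 1/π.
Sharp Poincaré constant on H^1_0(0, 2) is C_P = L/π = 2/π, achieved by sin(π/2·x).
This is the k = 2 harmonic; the ratio L/(kπ) is strictly less than C_P = L/π, consistent with the sharp inequality ||u||_L² ≤ C_P ||u'||_L².


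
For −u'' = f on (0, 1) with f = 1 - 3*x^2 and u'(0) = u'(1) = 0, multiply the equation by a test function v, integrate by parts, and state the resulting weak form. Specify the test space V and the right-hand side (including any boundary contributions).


V = H^1(0, 1) (no boundary constraint on v; u is determined up to an additive constant); weak form: ∫_0^1 u'v' dx = ∫_0^1 (1 - 3*x^2) v dx for all v ∈ V.

Multiply both sides by a test function v and integrate from 0 to 1:
  ∫_0^1 −u''(x) v(x) dx = ∫_0^1 f(x) v(x) dx.
Integrate the LHS by parts once:
  ∫_0^1 −u'' v dx = −[u'(x) v(x)]_0^1 + ∫_0^1 u'(x) v'(x) dx.
Thus ∫_0^1 u'(x) v'(x) dx = ∫_0^1 f(x) v(x) dx + [u'(x) v(x)]_0^1.
Choose V so that boundary terms are either known or forced to vanish.
u has homogeneous Neumann: u'(0) = u'(1) = 0. So [u' v]_0^1 = 0·v(1) − 0·v(0) = 0 for any v; take V = H^1(0, 1).
Weak formulation: find u (satisfying any essential BC) such that ∫_0^1 u'(x) v'(x) dx = ∫_0^1 f v dx for all v ∈ V (homogeneous Neumann, so boundary terms vanish).
Substituting f(x) = 1 - 3*x^2, the right-hand side is ∫_0^1 (1 - 3*x^2) v dx.
Compatibility check (pure Neumann): taking v ≡ 1 ∈ V gives 0 = ∫_0^1 f dx + (0) − (0), i.e. ∫_0^1 f dx must equal u'(0) − u'(1) = 0. Indeed ∫_0^1 (1 - 3*x^2) dx = 0, so the data are compatible. The solution is then unique only up to an additive constant (fix it e.g. by requiring ∫_0^1 u dx = 0).


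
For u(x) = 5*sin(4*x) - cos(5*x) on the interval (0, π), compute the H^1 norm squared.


||u||_{H^1(0,π)}^2 = 2080/9 + 451*π/2

u'(x) = 5*sin(5*x) + 20*cos(4*x).
Expand u² and (u')² and integrate term by term on (0, π), using: for integers n ≥ 1, ∫_0^π sin²(nx) dx = ∫_0^π cos²(nx) dx = π/2; for n ≠ n', ∫_0^π sin(nx)sin(n'x) dx = ∫_0^π cos(nx)cos(n'x) dx = 0; and by product-to-sum, ∫_0^π sin(nx)cos(n'x) dx = ½∫_0^π [sin((n+n')x) + sin((n−n')x)] dx, which is 0 when n+n' is even and 2n/(n²−n'²) when n+n' is odd (it need not vanish on (0, π)).
  u² squared terms: (-1)²·∫cos(5x)² dx = 1·π/2 = π/2;  (5)²·∫sin(4x)² dx = 25·π/2 = 25*π/2.
  u² cross terms: 2·(-1)·(5)·∫cos(5x)·sin(4x) dx = -10·(-8/9) = 80/9.
  So ∫_0^π u² dx = π/2 + 25*π/2 + 80/9 = 80/9 + 13*π.
  (u')² squared terms: (5)²·∫sin(5x)² dx = 25·π/2 = 25*π/2;  (20)²·∫cos(4x)² dx = 400·π/2 = 200*π.
  (u')² cross terms: 2·(5)·(20)·∫sin(5x)·cos(4x) dx = 200·(10/9) = 2000/9.
  So ∫_0^π (u')² dx = 25*π/2 + 200*π + 2000/9 = 2000/9 + 425*π/2.
||u||_{H^1}^2 = (80/9 + 13*π) + (2000/9 + 425*π/2) = 2080/9 + 451*π/2.


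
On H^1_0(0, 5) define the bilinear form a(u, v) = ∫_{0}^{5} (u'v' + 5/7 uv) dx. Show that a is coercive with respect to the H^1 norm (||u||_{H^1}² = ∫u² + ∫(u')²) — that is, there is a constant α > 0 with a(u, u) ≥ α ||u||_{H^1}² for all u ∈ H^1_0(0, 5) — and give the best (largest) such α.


α = (π^2 + 125/7)/(π^2 + 25)

Coercivity of a(·,·) on H^1_0(0, 5) means a(u, u) ≥ α ||u||_{H^1}² for every u ∈ H^1_0.
The interval has length L = 5, and Poincaré/coercivity depend only on L. Here a(u, u) = ∫(u')² + (5/7)·∫u².
Here 0 < c = 5/7 < 1. The condition a(u,u) ≥ α||u||_{H^1}² reads (1−α)∫(u')² ≥ (α−c)∫u². Any admissible α is ≤ 1 (rapidly oscillating u have ∫u²/∫(u')² → 0), and α = 1 would force 0 ≥ (1−c)∫u², impossible since c < 1; so 1−α > 0. By the sharp Poincaré inequality on H^1_0 of an interval of length L, ∫(u')² ≥ (π/L)²∫u² with equality for the first sine mode sin(π(x−x₀)/L) (x₀ the left endpoint), so the inequality holds for all u iff (1−α)(π/L)² ≥ α − c, i.e. α ≤ ((π/L)² + c)/((π/L)² + 1) = (1 + c(L/π)²)/(1 + (L/π)²). With (π/L)² = π^2/25 and c = 5/7, the largest admissible constant is α = ((π/L)² + c)/((π/L)² + 1).
Simplifying, α = (π^2 + 125/7)/(π^2 + 25).


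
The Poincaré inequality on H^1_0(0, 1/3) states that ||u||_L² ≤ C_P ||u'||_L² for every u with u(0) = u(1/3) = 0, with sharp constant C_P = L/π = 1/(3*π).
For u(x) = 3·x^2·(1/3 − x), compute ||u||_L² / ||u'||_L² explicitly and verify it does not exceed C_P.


||u||_L² / ||u'||_L² = sqrt(14)/42 < C_P = 1/(3*π).

u(x) = 3·x^2·(1/3 − x), so u'(x) = x*(2 - 9*x).
u(x) = 3·x^2·(1/3 − x) vanishes at x = 0 and x = 1/3, so u ∈ H^1_0(0, 1/3). Differentiate via the product rule and integrate the resulting polynomials term by term.
  ∫_0^1/3 u² dx = ∫_0^1/3 (9*x^6 - 6*x^5 + x^4) dx. Term by term:
    ∫_0^1/3 9*x^6 dx = 1/1701;  ∫_0^1/3 -6*x^5 dx = -1/729;  ∫_0^1/3 x^4 dx = 1/1215.
  Sum: 1/1701 − 1/729 + 1/1215 = 1/25515.
  ∫_0^1/3 (u')² dx = ∫_0^1/3 (81*x^4 - 36*x^3 + 4*x^2) dx. Term by term:
    ∫_0^1/3 81*x^4 dx = 1/15;  ∫_0^1/3 -36*x^3 dx = -1/9;  ∫_0^1/3 4*x^2 dx = 4/81.
  Sum: 1/15 − 1/9 + 4/81 = 2/405.
∫_0^1/3 u² dx = 1/25515, so ||u||_L² = sqrt(35)/945.
∫_0^1/3 (u')² dx = 2/405, so ||u'||_L² = sqrt(10)/45.
Ratio ||u||_L² / ||u'||_L² = sqrt(14)/42.
Sharp Poincaré constant on H^1_0(0, 1/3) is C_P = L/π = 1/(3*π), achieved by sin(3*π·x).
A polynomial bump cannot attain the sharp Poincaré constant (only the first sine eigenfunction does), so the ratio is strictly less than C_P, consistent with ||u||_L² ≤ C_P ||u'||_L².


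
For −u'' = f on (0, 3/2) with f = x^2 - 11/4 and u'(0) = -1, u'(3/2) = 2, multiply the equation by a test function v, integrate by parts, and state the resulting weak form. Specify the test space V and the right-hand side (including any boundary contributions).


V = H^1(0, 3/2) (v unrestricted at boundary; u is determined up to an additive constant); weak form: ∫_0^3/2 u'v' dx = ∫_0^3/2 (x^2 - 11/4) v dx + 2·v(3/2) + v(0) for all v ∈ V.

Multiply both sides by a test function v and integrate from 0 to 3/2:
  ∫_0^3/2 −u''(x) v(x) dx = ∫_0^3/2 f(x) v(x) dx.
Integrate the LHS by parts once:
  ∫_0^3/2 −u'' v dx = −[u'(x) v(x)]_0^3/2 + ∫_0^3/2 u'(x) v'(x) dx.
Thus ∫_0^3/2 u'(x) v'(x) dx = ∫_0^3/2 f(x) v(x) dx + [u'(x) v(x)]_0^3/2.
Choose V so that boundary terms are either known or forced to vanish.
u has inhomogeneous Neumann u'(0) = -1, u'(3/2) = 2. [u' v]_0^3/2 = (2)·v(3/2) − (-1)·v(0) = 2·v(3/2) + v(0). Take V = H^1(0, 3/2); boundary term becomes part of RHS.
Weak formulation: find u (satisfying any essential BC) such that ∫_0^3/2 u'(x) v'(x) dx = ∫_0^3/2 f v dx + 2·v(3/2) + v(0) for all v ∈ V (Neumann data are natural BCs: they enter the RHS as boundary terms).
Substituting f(x) = x^2 - 11/4, the right-hand side is ∫_0^3/2 (x^2 - 11/4) v dx + 2·v(3/2) + v(0).
Compatibility check (pure Neumann): taking v ≡ 1 ∈ V gives 0 = ∫_0^3/2 f dx + (2) − (-1), i.e. ∫_0^3/2 f dx must equal u'(0) − u'(3/2) = -3. Indeed ∫_0^3/2 (x^2 - 11/4) dx = -3, so the data are compatible. The solution is then unique only up to an additive constant (fix it e.g. by requiring ∫_0^3/2 u dx = 0).


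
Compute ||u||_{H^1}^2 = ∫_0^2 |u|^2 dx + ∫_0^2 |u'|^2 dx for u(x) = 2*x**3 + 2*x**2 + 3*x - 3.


||u||_{H^1}^2 = 30168/35

The H^1 norm (squared) on an interval (0, L) is
  ||u||_{H^1}^2 = ∫_0^L u(x)^2 dx + ∫_0^L u'(x)^2 dx.
Compute u'(x) = 6*x**2 + 4*x + 3.
Then u(x)^2 = 4*x**6 + 8*x**5 + 16*x**4 - 3*x**2 - 18*x + 9 and u'(x)^2 = 36*x**4 + 48*x**3 + 52*x**2 + 24*x + 9.
Integrate each monomial from 0 to 2 using ∫_0^2 c·x^n dx = c·2^(n+1)/(n+1):
  ∫_0^2 u(x)^2 dx = ∫_0^2 (4*x^6 + 8*x^5 + 16*x^4 - 3*x^2 - 18*x + 9) dx. Term by term:
    ∫_0^2 4*x^6 dx = 512/7;  ∫_0^2 8*x^5 dx = 256/3;  ∫_0^2 16*x^4 dx = 512/5;
    ∫_0^2 -3*x^2 dx = -8;  ∫_0^2 -18*x dx = -36;  ∫_0^2 9 dx = 18.
  Sum: 512/7 + 256/3 + 512/5 − 8 − 36 + 18 = 24662/105.
  ∫_0^2 u'(x)^2 dx = ∫_0^2 (36*x^4 + 48*x^3 + 52*x^2 + 24*x + 9) dx. Term by term:
    ∫_0^2 36*x^4 dx = 1152/5;  ∫_0^2 48*x^3 dx = 192;  ∫_0^2 52*x^2 dx = 416/3;
    ∫_0^2 24*x dx = 48;  ∫_0^2 9 dx = 18.
  Sum: 1152/5 + 192 + 416/3 + 48 + 18 = 9406/15.
Adding: ||u||_{H^1}^2 = 24662/105 + 9406/15 = 30168/35.


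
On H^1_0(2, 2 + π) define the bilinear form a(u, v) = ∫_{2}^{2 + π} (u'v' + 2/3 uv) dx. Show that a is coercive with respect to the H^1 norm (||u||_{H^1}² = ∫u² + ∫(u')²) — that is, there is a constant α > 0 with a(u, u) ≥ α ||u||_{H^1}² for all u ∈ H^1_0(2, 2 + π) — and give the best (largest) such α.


α = 5/6

Coercivity of a(·,·) on H^1_0(2, 2 + π) means a(u, u) ≥ α ||u||_{H^1}² for every u ∈ H^1_0.
The interval has length L = π, and Poincaré/coercivity depend only on L. Here a(u, u) = ∫(u')² + (2/3)·∫u².
Here 0 < c = 2/3 < 1. The condition a(u,u) ≥ α||u||_{H^1}² reads (1−α)∫(u')² ≥ (α−c)∫u². Any admissible α is ≤ 1 (rapidly oscillating u have ∫u²/∫(u')² → 0), and α = 1 would force 0 ≥ (1−c)∫u², impossible since c < 1; so 1−α > 0. By the sharp Poincaré inequality on H^1_0 of an interval of length L, ∫(u')² ≥ (π/L)²∫u² with equality for the first sine mode sin(π(x−x₀)/L) (x₀ the left endpoint), so the inequality holds for all u iff (1−α)(π/L)² ≥ α − c, i.e. α ≤ ((π/L)² + c)/((π/L)² + 1) = (1 + c(L/π)²)/(1 + (L/π)²). With (π/L)² = 1 and c = 2/3, the largest admissible constant is α = ((π/L)² + c)/((π/L)² + 1).
Simplifying, α = 5/6.


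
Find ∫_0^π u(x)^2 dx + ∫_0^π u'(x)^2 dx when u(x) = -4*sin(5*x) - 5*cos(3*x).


||u||_{H^1(0,π)}^2 = 333*π

u'(x) = 15*sin(3*x) - 20*cos(5*x).
Expand u² and (u')² and integrate term by term on (0, π), using: for integers n ≥ 1, ∫_0^π sin²(nx) dx = ∫_0^π cos²(nx) dx = π/2; for n ≠ n', ∫_0^π sin(nx)sin(n'x) dx = ∫_0^π cos(nx)cos(n'x) dx = 0; and by product-to-sum, ∫_0^π sin(nx)cos(n'x) dx = ½∫_0^π [sin((n+n')x) + sin((n−n')x)] dx, which is 0 when n+n' is even and 2n/(n²−n'²) when n+n' is odd (it need not vanish on (0, π)).
  u² squared terms: (-5)²·∫cos(3x)² dx = 25·π/2 = 25*π/2;  (-4)²·∫sin(5x)² dx = 16·π/2 = 8*π.
  u² cross terms: 2·(-5)·(-4)·∫cos(3x)·sin(5x) dx = 40·(0) = 0.
  So ∫_0^π u² dx = 25*π/2 + 8*π + 0 = 41*π/2.
  (u')² squared terms: (-20)²·∫cos(5x)² dx = 400·π/2 = 200*π;  (15)²·∫sin(3x)² dx = 225·π/2 = 225*π/2.
  (u')² cross terms: 2·(-20)·(15)·∫cos(5x)·sin(3x) dx = -600·(0) = 0.
  So ∫_0^π (u')² dx = 200*π + 225*π/2 + 0 = 625*π/2.
||u||_{H^1}^2 = (41*π/2) + (625*π/2) = 333*π.


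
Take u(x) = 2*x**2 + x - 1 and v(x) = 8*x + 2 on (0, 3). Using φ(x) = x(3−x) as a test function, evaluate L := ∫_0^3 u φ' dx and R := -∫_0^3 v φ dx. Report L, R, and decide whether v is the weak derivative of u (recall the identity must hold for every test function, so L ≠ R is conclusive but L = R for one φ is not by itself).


LHS = -63/2, RHS = -63. No, v is not the weak derivative of u.

u(x) = 2*x**2 + x - 1, classical derivative u'(x) = 4*x + 1.
φ(x) = x(3−x), so φ'(x) = 3 - 2*x.
Note φ(0) = φ(3) = 0, so the boundary term u·φ vanishes.
LHS = ∫_0^3 u(x) φ'(x) dx = ∫_0^3 (-4*x^3 + 4*x^2 + 5*x - 3) dx. Term by term:
  ∫_0^3 -4*x^3 dx = -81;  ∫_0^3 4*x^2 dx = 36;  ∫_0^3 5*x dx = 45/2;
  ∫_0^3 -3 dx = -9.
Sum: -81 + 36 + 45/2 − 9 = -63/2.
So LHS = -63/2.
∫_0^3 v(x) φ(x) dx = ∫_0^3 (-8*x^3 + 22*x^2 + 6*x) dx. Term by term:
  ∫_0^3 -8*x^3 dx = -162;  ∫_0^3 22*x^2 dx = 198;  ∫_0^3 6*x dx = 27.
Sum: -162 + 198 + 27 = 63.
So RHS = -∫_0^3 v(x) φ(x) dx = -63.
LHS − RHS = 63/2 ≠ 0, so the identity fails.
(For a valid weak derivative the identity must hold for EVERY test function, in particular this one. The failure shows v is NOT the weak derivative of u.)
Correct weak derivative would be u'(x) = 4*x + 1.


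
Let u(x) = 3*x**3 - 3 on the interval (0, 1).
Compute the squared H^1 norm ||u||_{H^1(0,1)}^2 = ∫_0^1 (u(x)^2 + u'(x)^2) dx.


||u||_{H^1}^2 = 1539/70

The H^1 norm (squared) on an interval (0, L) is
  ||u||_{H^1}^2 = ∫_0^L u(x)^2 dx + ∫_0^L u'(x)^2 dx.
Compute u'(x) = 9*x**2.
Then u(x)^2 = 9*x**6 - 18*x**3 + 9 and u'(x)^2 = 81*x**4.
Integrate each monomial from 0 to 1 using ∫_0^1 c·x^n dx = c·1^(n+1)/(n+1):
  ∫_0^1 u(x)^2 dx = ∫_0^1 (9*x^6 - 18*x^3 + 9) dx. Term by term:
    ∫_0^1 9*x^6 dx = 9/7;  ∫_0^1 -18*x^3 dx = -9/2;  ∫_0^1 9 dx = 9.
  Sum: 9/7 − 9/2 + 9 = 81/14.
  ∫_0^1 u'(x)^2 dx = ∫_0^1 (81*x^4) dx. Term by term:
    ∫_0^1 81*x^4 dx = 81/5.
Adding: ||u||_{H^1}^2 = 81/14 + 81/5 = 1539/70.


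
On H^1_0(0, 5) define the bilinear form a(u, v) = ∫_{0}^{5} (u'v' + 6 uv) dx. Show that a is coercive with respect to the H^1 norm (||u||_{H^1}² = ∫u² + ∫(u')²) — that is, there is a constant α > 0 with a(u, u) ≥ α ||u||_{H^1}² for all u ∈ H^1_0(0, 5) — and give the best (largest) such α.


α = 1

Coercivity of a(·,·) on H^1_0(0, 5) means a(u, u) ≥ α ||u||_{H^1}² for every u ∈ H^1_0.
The interval has length L = 5, and Poincaré/coercivity depend only on L. Here a(u, u) = ∫(u')² + (6)·∫u².
Here c = 6 ≥ 1, so a(u,u) = ∫(u')² + c∫u² ≥ ∫(u')² + ∫u² = ||u||_{H^1}², i.e. α = 1 works. No larger α is possible: a(u,u) ≥ α||u||_{H^1}² means (1−α)∫(u')² ≥ (α−c)∫u², and for the modes u_n = sin(nπ(x−x₀)/L) (x₀ the left endpoint) one has ∫u_n²/∫(u_n')² = (L/(nπ))² → 0, so a(u_n,u_n)/||u_n||_{H^1}² → 1. Hence the optimal constant is α = 1.
Therefore α = 1.


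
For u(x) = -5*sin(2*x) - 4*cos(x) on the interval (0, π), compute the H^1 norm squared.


||u||_{H^1(0,π)}^2 = 320/3 + 157*π/2

u'(x) = 4*sin(x) - 10*cos(2*x).
Expand u² and (u')² and integrate term by term on (0, π), using: for integers n ≥ 1, ∫_0^π sin²(nx) dx = ∫_0^π cos²(nx) dx = π/2; for n ≠ n', ∫_0^π sin(nx)sin(n'x) dx = ∫_0^π cos(nx)cos(n'x) dx = 0; and by product-to-sum, ∫_0^π sin(nx)cos(n'x) dx = ½∫_0^π [sin((n+n')x) + sin((n−n')x)] dx, which is 0 when n+n' is even and 2n/(n²−n'²) when n+n' is odd (it need not vanish on (0, π)).
  u² squared terms: (-5)²·∫sin(2x)² dx = 25·π/2 = 25*π/2;  (-4)²·∫cos(x)² dx = 16·π/2 = 8*π.
  u² cross terms: 2·(-5)·(-4)·∫sin(2x)·cos(x) dx = 40·(4/3) = 160/3.
  So ∫_0^π u² dx = 25*π/2 + 8*π + 160/3 = 160/3 + 41*π/2.
  (u')² squared terms: (-10)²·∫cos(2x)² dx = 100·π/2 = 50*π;  (4)²·∫sin(x)² dx = 16·π/2 = 8*π.
  (u')² cross terms: 2·(-10)·(4)·∫cos(2x)·sin(x) dx = -80·(-2/3) = 160/3.
  So ∫_0^π (u')² dx = 50*π + 8*π + 160/3 = 160/3 + 58*π.
||u||_{H^1}^2 = (160/3 + 41*π/2) + (160/3 + 58*π) = 320/3 + 157*π/2.


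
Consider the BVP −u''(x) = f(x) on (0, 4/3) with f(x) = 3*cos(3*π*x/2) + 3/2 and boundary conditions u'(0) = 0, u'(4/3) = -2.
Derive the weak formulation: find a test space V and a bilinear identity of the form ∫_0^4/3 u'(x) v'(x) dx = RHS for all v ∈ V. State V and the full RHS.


V = H^1(0, 4/3) (v unrestricted at boundary; u is determined up to an additive constant); weak form: ∫_0^4/3 u'v' dx = ∫_0^4/3 (3*cos(3*π*x/2) + 3/2) v dx − 2·v(4/3) for all v ∈ V.

Multiply both sides by a test function v and integrate from 0 to 4/3:
  ∫_0^4/3 −u''(x) v(x) dx = ∫_0^4/3 f(x) v(x) dx.
Integrate the LHS by parts once:
  ∫_0^4/3 −u'' v dx = −[u'(x) v(x)]_0^4/3 + ∫_0^4/3 u'(x) v'(x) dx.
Thus ∫_0^4/3 u'(x) v'(x) dx = ∫_0^4/3 f(x) v(x) dx + [u'(x) v(x)]_0^4/3.
Choose V so that boundary terms are either known or forced to vanish.
u has inhomogeneous Neumann u'(0) = 0, u'(4/3) = -2. [u' v]_0^4/3 = (-2)·v(4/3) − (0)·v(0) = − 2·v(4/3). Take V = H^1(0, 4/3); boundary term becomes part of RHS.
Weak formulation: find u (satisfying any essential BC) such that ∫_0^4/3 u'(x) v'(x) dx = ∫_0^4/3 f v dx − 2·v(4/3) for all v ∈ V (Neumann data are natural BCs: they enter the RHS as boundary terms).
Substituting f(x) = 3*cos(3*π*x/2) + 3/2, the right-hand side is ∫_0^4/3 (3*cos(3*π*x/2) + 3/2) v dx − 2·v(4/3).
Compatibility check (pure Neumann): taking v ≡ 1 ∈ V gives 0 = ∫_0^4/3 f dx + (-2) − (0), i.e. ∫_0^4/3 f dx must equal u'(0) − u'(4/3) = 2. Indeed ∫_0^4/3 (3*cos(3*π*x/2) + 3/2) dx = 2, so the data are compatible. The solution is then unique only up to an additive constant (fix it e.g. by requiring ∫_0^4/3 u dx = 0).


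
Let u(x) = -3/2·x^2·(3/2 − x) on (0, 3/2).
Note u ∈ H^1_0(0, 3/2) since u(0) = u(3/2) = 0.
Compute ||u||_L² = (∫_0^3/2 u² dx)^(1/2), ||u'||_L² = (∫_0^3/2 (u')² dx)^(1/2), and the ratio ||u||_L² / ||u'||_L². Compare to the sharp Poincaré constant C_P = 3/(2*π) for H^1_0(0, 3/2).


||u||_L² / ||u'||_L² = 3*sqrt(14)/28 < C_P = 3/(2*π).

u(x) = -3/2·x^2·(3/2 − x), so u'(x) = 9*x*(x - 1)/2.
u(x) = -3/2·x^2·(3/2 − x) vanishes at x = 0 and x = 3/2, so u ∈ H^1_0(0, 3/2). Differentiate via the product rule and integrate the resulting polynomials term by term.
  ∫_0^3/2 u² dx = ∫_0^3/2 (9*x^6/4 - 27*x^5/4 + 81*x^4/16) dx. Term by term:
    ∫_0^3/2 9*x^6/4 dx = 19683/3584;  ∫_0^3/2 -27*x^5/4 dx = -6561/512;  ∫_0^3/2 81*x^4/16 dx = 19683/2560.
  Sum: 19683/3584 − 6561/512 + 19683/2560 = 6561/17920.
  ∫_0^3/2 (u')² dx = ∫_0^3/2 (81*x^4/4 - 81*x^3/2 + 81*x^2/4) dx. Term by term:
    ∫_0^3/2 81*x^4/4 dx = 19683/640;  ∫_0^3/2 -81*x^3/2 dx = -6561/128;  ∫_0^3/2 81*x^2/4 dx = 729/32.
  Sum: 19683/640 − 6561/128 + 729/32 = 729/320.
∫_0^3/2 u² dx = 6561/17920, so ||u||_L² = 81*sqrt(70)/1120.
∫_0^3/2 (u')² dx = 729/320, so ||u'||_L² = 27*sqrt(5)/40.
Ratio ||u||_L² / ||u'||_L² = 3*sqrt(14)/28.
Sharp Poincaré constant on H^1_0(0, 3/2) is C_P = L/π = 3/(2*π), achieved by sin(2*π/3·x).
A polynomial bump cannot attain the sharp Poincaré constant (only the first sine eigenfunction does), so the ratio is strictly less than C_P, consistent with ||u||_L² ≤ C_P ||u'||_L².


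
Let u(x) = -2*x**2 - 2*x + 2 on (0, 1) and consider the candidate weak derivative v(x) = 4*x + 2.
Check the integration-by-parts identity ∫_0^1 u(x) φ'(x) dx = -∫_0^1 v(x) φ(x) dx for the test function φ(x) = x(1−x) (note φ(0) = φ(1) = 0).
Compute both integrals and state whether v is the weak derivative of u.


LHS = 2/3, RHS = -2/3. No, v is not the weak derivative of u.

u(x) = -2*x**2 - 2*x + 2, classical derivative u'(x) = -4*x - 2.
φ(x) = x(1−x), so φ'(x) = 1 - 2*x.
Note φ(0) = φ(1) = 0, so the boundary term u·φ vanishes.
LHS = ∫_0^1 u(x) φ'(x) dx = ∫_0^1 (4*x^3 + 2*x^2 - 6*x + 2) dx. Term by term:
  ∫_0^1 4*x^3 dx = 1;  ∫_0^1 2*x^2 dx = 2/3;  ∫_0^1 -6*x dx = -3;
  ∫_0^1 2 dx = 2.
Sum: 1 + 2/3 − 3 + 2 = 2/3.
So LHS = 2/3.
∫_0^1 v(x) φ(x) dx = ∫_0^1 (-4*x^3 + 2*x^2 + 2*x) dx. Term by term:
  ∫_0^1 -4*x^3 dx = -1;  ∫_0^1 2*x^2 dx = 2/3;  ∫_0^1 2*x dx = 1.
Sum: -1 + 2/3 + 1 = 2/3.
So RHS = -∫_0^1 v(x) φ(x) dx = -2/3.
LHS − RHS = 4/3 ≠ 0, so the identity fails.
(For a valid weak derivative the identity must hold for EVERY test function, in particular this one. The failure shows v is NOT the weak derivative of u.)
Correct weak derivative would be u'(x) = -4*x - 2.


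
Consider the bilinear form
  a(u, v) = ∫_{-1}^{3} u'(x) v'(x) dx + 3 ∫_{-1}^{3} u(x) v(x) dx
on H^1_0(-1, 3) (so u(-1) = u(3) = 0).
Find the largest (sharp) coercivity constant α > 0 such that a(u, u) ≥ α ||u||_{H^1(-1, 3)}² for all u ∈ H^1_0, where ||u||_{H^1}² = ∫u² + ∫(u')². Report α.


α = 1

Coercivity of a(·,·) on H^1_0(-1, 3) means a(u, u) ≥ α ||u||_{H^1}² for every u ∈ H^1_0.
The interval has length L = 4, and Poincaré/coercivity depend only on L. Here a(u, u) = ∫(u')² + (3)·∫u².
Here c = 3 ≥ 1, so a(u,u) = ∫(u')² + c∫u² ≥ ∫(u')² + ∫u² = ||u||_{H^1}², i.e. α = 1 works. No larger α is possible: a(u,u) ≥ α||u||_{H^1}² means (1−α)∫(u')² ≥ (α−c)∫u², and for the modes u_n = sin(nπ(x−x₀)/L) (x₀ the left endpoint) one has ∫u_n²/∫(u_n')² = (L/(nπ))² → 0, so a(u_n,u_n)/||u_n||_{H^1}² → 1. Hence the optimal constant is α = 1.
Therefore α = 1.


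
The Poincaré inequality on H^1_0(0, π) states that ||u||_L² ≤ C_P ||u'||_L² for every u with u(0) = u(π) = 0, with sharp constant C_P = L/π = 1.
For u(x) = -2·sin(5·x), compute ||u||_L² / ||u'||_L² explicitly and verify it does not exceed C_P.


||u||_L² / ||u'||_L² = 1/5 < C_P = 1.

u(x) = -2·sin(5·x), so u'(x) = -10*cos(5*x).
Writing u(x) = A·sin(kπx/L) with A = -2 and k = 5, use ∫_0^L sin²(kπx/L) dx = L/2 and ∫_0^L cos²(kπx/L) dx = L/2.
u² = 4·sin²(5·x) and (u')² = 100·cos²(5·x), and each of sin², cos² integrates to L/2 = π/2 over (0, π).
∫_0^π u² dx = 2*π, so ||u||_L² = sqrt(2)*sqrt(π).
∫_0^π (u')² dx = 50*π, so ||u'||_L² = 5*sqrt(2)*sqrt(π).
Ratio ||u||_L² / ||u'||_L² = 1/5.
Sharp Poincaré constant on H^1_0(0, π) is C_P = L/π = 1, achieved by sin(x).
This is the k = 5 harmonic; the ratio L/(kπ) is strictly less than C_P = L/π, consistent with the sharp inequality ||u||_L² ≤ C_P ||u'||_L².


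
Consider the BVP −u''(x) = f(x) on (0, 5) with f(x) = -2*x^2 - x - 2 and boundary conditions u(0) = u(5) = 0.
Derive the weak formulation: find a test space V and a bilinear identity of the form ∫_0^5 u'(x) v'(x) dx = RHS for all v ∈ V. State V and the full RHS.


V = H^1_0(0, 5) (so v(0) = v(5) = 0); weak form: ∫_0^5 u'v' dx = ∫_0^5 (-2*x^2 - x - 2) v dx for all v ∈ V.

Multiply both sides by a test function v and integrate from 0 to 5:
  ∫_0^5 −u''(x) v(x) dx = ∫_0^5 f(x) v(x) dx.
Integrate the LHS by parts once:
  ∫_0^5 −u'' v dx = −[u'(x) v(x)]_0^5 + ∫_0^5 u'(x) v'(x) dx.
Thus ∫_0^5 u'(x) v'(x) dx = ∫_0^5 f(x) v(x) dx + [u'(x) v(x)]_0^5.
Choose V so that boundary terms are either known or forced to vanish.
u is Dirichlet: u(0) = u(5) = 0. Let V = H^1_0(0, 5); then v(0) = v(5) = 0, and [u' v]_0^5 = 0.
Weak formulation: find u (satisfying any essential BC) such that ∫_0^5 u'(x) v'(x) dx = ∫_0^5 f v dx for all v ∈ V.
Substituting f(x) = -2*x^2 - x - 2, the right-hand side is ∫_0^5 (-2*x^2 - x - 2) v dx.
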